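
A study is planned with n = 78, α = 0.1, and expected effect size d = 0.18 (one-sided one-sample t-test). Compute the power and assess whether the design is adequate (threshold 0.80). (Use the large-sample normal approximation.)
Power ≈ 0.62; the study is underpowered (power < 0.80)

Power calculation (one-sample t-test, normal approximation):
z_β = d · √n - z_α
z_β = 0.18 · √78 - 1.282
z_β = 0.18 · 8.832 - 1.282
z_β = 0.308

Power = Φ(z_β) = Φ(0.308) ≈ 0.621

Effect size d = 0.18 is very small by Cohen's convention (0.2/0.5/0.8).

Threshold: power ≥ 0.80 is conventionally adequate.
Power ≈ 0.62 → the study is underpowered (power < 0.80).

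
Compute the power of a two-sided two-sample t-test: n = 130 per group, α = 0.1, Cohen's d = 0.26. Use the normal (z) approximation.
Power ≈ 0.67

Power calculation (two-sample t-test, normal approximation):
z_β = d · √(n/2) - z_{α/2}
z_β = 0.26 · √(130/2) - 1.645
z_β = 0.26 · 8.062 - 1.645
z_β = 0.451

Power = Φ(z_β) = Φ(0.451) ≈ 0.674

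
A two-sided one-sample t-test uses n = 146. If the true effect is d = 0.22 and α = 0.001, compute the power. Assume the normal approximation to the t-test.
Power ≈ 0.26

Power calculation (one-sample t-test, normal approximation):
z_β = d · √n - z_{α/2}
z_β = 0.22 · √146 - 3.291
z_β = 0.22 · 12.083 - 3.291
z_β = -0.632

Power = Φ(z_β) = Φ(-0.632) ≈ 0.264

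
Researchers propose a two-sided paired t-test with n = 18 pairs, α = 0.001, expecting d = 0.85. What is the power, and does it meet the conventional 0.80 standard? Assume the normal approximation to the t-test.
Power ≈ 0.62; the study is underpowered (power < 0.80)

Power calculation (paired t-test, normal approximation):
z_β = d · √n - z_{α/2}
z_β = 0.85 · √18 - 3.291
z_β = 0.85 · 4.243 - 3.291
z_β = 0.316

Power = Φ(z_β) = Φ(0.316) ≈ 0.624

Effect size d = 0.85 is large by Cohen's convention (0.2/0.5/0.8).

Threshold: power ≥ 0.80 is conventionally adequate.
Power ≈ 0.62 → the study is underpowered (power < 0.80).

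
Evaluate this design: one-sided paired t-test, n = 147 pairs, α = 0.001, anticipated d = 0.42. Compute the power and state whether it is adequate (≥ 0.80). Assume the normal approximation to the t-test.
Power ≈ 0.98; the study is adequately powered (power ≥ 0.80)

Power calculation (paired t-test, normal approximation):
z_β = d · √n - z_α
z_β = 0.42 · √147 - 3.090
z_β = 0.42 · 12.124 - 3.090
z_β = 2.002

Power = Φ(z_β) = Φ(2.002) ≈ 0.977

Effect size d = 0.42 is small by Cohen's convention (0.2/0.5/0.8).

Threshold: power ≥ 0.80 is conventionally adequate.
Power ≈ 0.98 → the study is adequately powered (power ≥ 0.80).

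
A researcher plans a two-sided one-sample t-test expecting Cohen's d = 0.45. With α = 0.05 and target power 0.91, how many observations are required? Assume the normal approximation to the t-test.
n = 54

Sample size formula (one-sample t-test, normal approximation):
n = ((z_{α/2} + z_β) / d)²

z_{α/2} = 1.960 (for α = 0.05, two-sided)
z_β = 1.341 (for power = 0.91)
d = 0.45

n = ((1.960 + 1.341) / 0.45)²
n = (7.336)²
n ≈ 53.82
Round up to the next whole number: n = 54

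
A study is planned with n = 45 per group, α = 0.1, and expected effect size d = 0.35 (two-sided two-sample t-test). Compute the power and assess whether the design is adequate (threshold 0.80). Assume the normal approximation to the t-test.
Power ≈ 0.51; the study is underpowered (power < 0.80)

Power calculation (two-sample t-test, normal approximation):
z_β = d · √(n/2) - z_{α/2}
z_β = 0.35 · √(45/2) - 1.645
z_β = 0.35 · 4.743 - 1.645
z_β = 0.015

Power = Φ(z_β) = Φ(0.015) ≈ 0.506

Effect size d = 0.35 is small by Cohen's convention (0.2/0.5/0.8).

Threshold: power ≥ 0.80 is conventionally adequate.
Power ≈ 0.51 → the study is underpowered (power < 0.80).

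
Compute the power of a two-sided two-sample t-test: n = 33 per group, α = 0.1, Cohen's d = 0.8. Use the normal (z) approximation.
Power ≈ 0.95

Power calculation (two-sample t-test, normal approximation):
z_β = d · √(n/2) - z_{α/2}
z_β = 0.8 · √(33/2) - 1.645
z_β = 0.8 · 4.062 - 1.645
z_β = 1.605

Power = Φ(z_β) = Φ(1.605) ≈ 0.946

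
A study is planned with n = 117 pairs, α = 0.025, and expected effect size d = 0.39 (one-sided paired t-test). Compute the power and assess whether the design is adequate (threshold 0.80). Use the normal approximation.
Power ≈ 0.99; the study is adequately powered (power ≥ 0.80)

Power calculation (paired t-test, normal approximation):
z_β = d · √n - z_α
z_β = 0.39 · √117 - 1.960
z_β = 0.39 · 10.817 - 1.960
z_β = 2.259

Power = Φ(z_β) = Φ(2.259) ≈ 0.988

Effect size d = 0.39 is small by Cohen's convention (0.2/0.5/0.8).

Threshold: power ≥ 0.80 is conventionally adequate.
Power ≈ 0.99 → the study is adequately powered (power ≥ 0.80).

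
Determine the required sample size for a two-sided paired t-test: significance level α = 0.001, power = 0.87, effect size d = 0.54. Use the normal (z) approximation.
n = 67 pairs

Sample size formula (paired t-test, normal approximation):
n = ((z_{α/2} + z_β) / d)²

z_{α/2} = 3.291 (for α = 0.001, two-sided)
z_β = 1.126 (for power = 0.87)
d = 0.54

n = ((3.291 + 1.126) / 0.54)²
n = (8.180)²
n ≈ 66.91
Round up to the next whole number: n = 67 pairs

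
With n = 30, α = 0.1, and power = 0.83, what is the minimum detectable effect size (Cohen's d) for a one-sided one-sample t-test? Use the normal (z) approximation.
d ≈ 0.41

Minimum detectable effect (one-sample t-test, normal approximation):
d = (z_α + z_β) / √n
d = (1.282 + 0.954) / √30
d = 2.236 / 5.477
d ≈ 0.41

By Cohen's convention (0.2 small / 0.5 medium / 0.8 large): small effect.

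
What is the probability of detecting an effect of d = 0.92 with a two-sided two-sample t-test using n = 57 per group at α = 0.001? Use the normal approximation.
Power ≈ 0.95

Power calculation (two-sample t-test, normal approximation):
z_β = d · √(n/2) - z_{α/2}
z_β = 0.92 · √(57/2) - 3.291
z_β = 0.92 · 5.339 - 3.291
z_β = 1.621

Power = Φ(z_β) = Φ(1.621) ≈ 0.947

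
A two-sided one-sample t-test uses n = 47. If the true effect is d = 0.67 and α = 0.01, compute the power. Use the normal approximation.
Power ≈ 0.98

Power calculation (one-sample t-test, normal approximation):
z_β = d · √n - z_{α/2}
z_β = 0.67 · √47 - 2.576
z_β = 0.67 · 6.856 - 2.576
z_β = 2.017

Power = Φ(z_β) = Φ(2.017) ≈ 0.978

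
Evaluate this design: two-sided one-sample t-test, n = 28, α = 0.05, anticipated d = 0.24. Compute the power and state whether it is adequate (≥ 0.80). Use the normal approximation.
Power ≈ 0.25; the study is underpowered (power < 0.80)

Power calculation (one-sample t-test, normal approximation):
z_β = d · √n - z_{α/2}
z_β = 0.24 · √28 - 1.960
z_β = 0.24 · 5.292 - 1.960
z_β = -0.690

Power = Φ(z_β) = Φ(-0.690) ≈ 0.245

Effect size d = 0.24 is small by Cohen's convention (0.2/0.5/0.8).

Threshold: power ≥ 0.80 is conventionally adequate.
Power ≈ 0.25 → the study is underpowered (power < 0.80).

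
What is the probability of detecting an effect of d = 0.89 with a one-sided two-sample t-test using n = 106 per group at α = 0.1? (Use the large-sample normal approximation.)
Power ≈ 1.00

Power calculation (two-sample t-test, normal approximation):
z_β = d · √(n/2) - z_α
z_β = 0.89 · √(106/2) - 1.282
z_β = 0.89 · 7.280 - 1.282
z_β = 5.198

Power = Φ(z_β) = Φ(5.198) ≈ 1.000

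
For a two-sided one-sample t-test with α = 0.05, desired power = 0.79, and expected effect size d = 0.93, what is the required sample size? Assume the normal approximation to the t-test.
n = 9

Sample size formula (one-sample t-test, normal approximation):
n = ((z_{α/2} + z_β) / d)²

z_{α/2} = 1.960 (for α = 0.05, two-sided)
z_β = 0.806 (for power = 0.79)
d = 0.93

n = ((1.960 + 0.806) / 0.93)²
n = (2.974)²
n ≈ 8.84
Round up to the next whole number: n = 9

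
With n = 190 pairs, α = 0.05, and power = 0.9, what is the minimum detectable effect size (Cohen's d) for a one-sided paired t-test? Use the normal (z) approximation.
d ≈ 0.21

Minimum detectable effect (paired t-test, normal approximation):
d = (z_α + z_β) / √n
d = (1.645 + 1.282) / √190
d = 2.926 / 13.784
d ≈ 0.21

By Cohen's convention (0.2 small / 0.5 medium / 0.8 large): small effect.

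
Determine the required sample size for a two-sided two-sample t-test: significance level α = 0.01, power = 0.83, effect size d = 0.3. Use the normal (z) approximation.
n = 277 per group

Sample size formula (two-sample t-test, normal approximation):
n = 2 · ((z_{α/2} + z_β) / d)²

z_{α/2} = 2.576 (for α = 0.01, two-sided)
z_β = 0.954 (for power = 0.83)
d = 0.3

n = 2 · ((2.576 + 0.954) / 0.3)²
n = 2 · (11.767)²
n ≈ 276.92
Round up to the next whole number: n = 277 per group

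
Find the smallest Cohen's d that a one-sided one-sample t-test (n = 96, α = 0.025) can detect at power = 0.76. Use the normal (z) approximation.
d ≈ 0.27

Minimum detectable effect (one-sample t-test, normal approximation):
d = (z_α + z_β) / √n
d = (1.960 + 0.706) / √96
d = 2.666 / 9.798
d ≈ 0.27

By Cohen's convention (0.2 small / 0.5 medium / 0.8 large): small effect.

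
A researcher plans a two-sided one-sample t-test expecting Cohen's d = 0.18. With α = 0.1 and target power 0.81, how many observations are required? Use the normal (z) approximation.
n = 197

Sample size formula (one-sample t-test, normal approximation):
n = ((z_{α/2} + z_β) / d)²

z_{α/2} = 1.645 (for α = 0.1, two-sided)
z_β = 0.878 (for power = 0.81)
d = 0.18

n = ((1.645 + 0.878) / 0.18)²
n = (14.017)²
n ≈ 196.48
Round up to the next whole number: n = 197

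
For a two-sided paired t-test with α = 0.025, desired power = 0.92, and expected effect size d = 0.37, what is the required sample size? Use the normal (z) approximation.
n = 98 pairs

Sample size formula (paired t-test, normal approximation):
n = ((z_{α/2} + z_β) / d)²

z_{α/2} = 2.241 (for α = 0.025, two-sided)
z_β = 1.405 (for power = 0.92)
d = 0.37

n = ((2.241 + 1.405) / 0.37)²
n = (9.854)²
n ≈ 97.10
Round up to the next whole number: n = 98 pairs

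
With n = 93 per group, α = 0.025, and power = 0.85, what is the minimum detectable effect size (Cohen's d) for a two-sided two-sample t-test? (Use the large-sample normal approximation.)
d ≈ 0.48

Minimum detectable effect (two-sample t-test, normal approximation):
d = (z_{α/2} + z_β) / √(n/2)
d = (2.241 + 1.036) / √(93/2)
d = 3.278 / 6.819
d ≈ 0.48

By Cohen's convention (0.2 small / 0.5 medium / 0.8 large): small effect.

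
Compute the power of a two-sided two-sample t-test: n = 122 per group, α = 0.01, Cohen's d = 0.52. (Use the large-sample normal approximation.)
Power ≈ 0.93

Power calculation (two-sample t-test, normal approximation):
z_β = d · √(n/2) - z_{α/2}
z_β = 0.52 · √(122/2) - 2.576
z_β = 0.52 · 7.810 - 2.576
z_β = 1.486

Power = Φ(z_β) = Φ(1.486) ≈ 0.931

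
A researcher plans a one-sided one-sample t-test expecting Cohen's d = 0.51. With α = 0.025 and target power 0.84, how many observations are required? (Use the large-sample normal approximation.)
n = 34

Sample size formula (one-sample t-test, normal approximation):
n = ((z_α + z_β) / d)²

z_α = 1.960 (for α = 0.025, one-sided)
z_β = 0.994 (for power = 0.84)
d = 0.51

n = ((1.960 + 0.994) / 0.51)²
n = (5.792)²
n ≈ 33.55
Round up to the next whole number: n = 34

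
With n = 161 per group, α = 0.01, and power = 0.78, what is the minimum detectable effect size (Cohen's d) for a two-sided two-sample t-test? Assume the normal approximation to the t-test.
d ≈ 0.37

Minimum detectable effect (two-sample t-test, normal approximation):
d = (z_{α/2} + z_β) / √(n/2)
d = (2.576 + 0.772) / √(161/2)
d = 3.348 / 8.972
d ≈ 0.37

By Cohen's convention (0.2 small / 0.5 medium / 0.8 large): small effect.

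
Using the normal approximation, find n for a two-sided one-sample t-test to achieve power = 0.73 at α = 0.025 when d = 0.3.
n = 91

Sample size formula (one-sample t-test, normal approximation):
n = ((z_{α/2} + z_β) / d)²

z_{α/2} = 2.241 (for α = 0.025, two-sided)
z_β = 0.613 (for power = 0.73)
d = 0.3

n = ((2.241 + 0.613) / 0.3)²
n = (9.513)²
n ≈ 90.50
Round up to the next whole number: n = 91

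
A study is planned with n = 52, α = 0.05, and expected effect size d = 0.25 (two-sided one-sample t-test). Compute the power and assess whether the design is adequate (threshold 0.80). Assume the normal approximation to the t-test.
Power ≈ 0.44; the study is underpowered (power < 0.80)

Power calculation (one-sample t-test, normal approximation):
z_β = d · √n - z_{α/2}
z_β = 0.25 · √52 - 1.960
z_β = 0.25 · 7.211 - 1.960
z_β = -0.157

Power = Φ(z_β) = Φ(-0.157) ≈ 0.438

Effect size d = 0.25 is small by Cohen's convention (0.2/0.5/0.8).

Threshold: power ≥ 0.80 is conventionally adequate.
Power ≈ 0.44 → the study is underpowered (power < 0.80).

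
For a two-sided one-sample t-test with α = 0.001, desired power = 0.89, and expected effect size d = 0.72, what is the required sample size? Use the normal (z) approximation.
n = 40

Sample size formula (one-sample t-test, normal approximation):
n = ((z_{α/2} + z_β) / d)²

z_{α/2} = 3.291 (for α = 0.001, two-sided)
z_β = 1.227 (for power = 0.89)
d = 0.72

n = ((3.291 + 1.227) / 0.72)²
n = (6.275)²
n ≈ 39.38
Round up to the next whole number: n = 40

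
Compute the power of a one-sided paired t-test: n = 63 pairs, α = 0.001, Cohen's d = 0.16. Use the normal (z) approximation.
Power ≈ 0.03

Power calculation (paired t-test, normal approximation):
z_β = d · √n - z_α
z_β = 0.16 · √63 - 3.090
z_β = 0.16 · 7.937 - 3.090
z_β = -1.820

Power = Φ(z_β) = Φ(-1.820) ≈ 0.034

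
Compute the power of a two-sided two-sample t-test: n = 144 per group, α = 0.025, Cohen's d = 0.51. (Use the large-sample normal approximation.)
Power ≈ 0.98

Power calculation (two-sample t-test, normal approximation):
z_β = d · √(n/2) - z_{α/2}
z_β = 0.51 · √(144/2) - 2.241
z_β = 0.51 · 8.485 - 2.241
z_β = 2.086

Power = Φ(z_β) = Φ(2.086) ≈ 0.982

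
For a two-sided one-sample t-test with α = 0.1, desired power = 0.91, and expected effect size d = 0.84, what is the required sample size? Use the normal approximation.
n = 13

Sample size formula (one-sample t-test, normal approximation):
n = ((z_{α/2} + z_β) / d)²

z_{α/2} = 1.645 (for α = 0.1, two-sided)
z_β = 1.341 (for power = 0.91)
d = 0.84

n = ((1.645 + 1.341) / 0.84)²
n = (3.555)²
n ≈ 12.64
Round up to the next whole number: n = 13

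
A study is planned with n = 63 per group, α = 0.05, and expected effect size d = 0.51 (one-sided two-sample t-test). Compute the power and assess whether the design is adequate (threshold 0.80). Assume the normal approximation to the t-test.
Power ≈ 0.89; the study is adequately powered (power ≥ 0.80)

Power calculation (two-sample t-test, normal approximation):
z_β = d · √(n/2) - z_α
z_β = 0.51 · √(63/2) - 1.645
z_β = 0.51 · 5.612 - 1.645
z_β = 1.218

Power = Φ(z_β) = Φ(1.218) ≈ 0.888

Effect size d = 0.51 is medium by Cohen's convention (0.2/0.5/0.8).

Threshold: power ≥ 0.80 is conventionally adequate.
Power ≈ 0.89 → the study is adequately powered (power ≥ 0.80).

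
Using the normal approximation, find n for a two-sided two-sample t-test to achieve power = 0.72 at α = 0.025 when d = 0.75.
n = 29 per group

Sample size formula (two-sample t-test, normal approximation):
n = 2 · ((z_{α/2} + z_β) / d)²

z_{α/2} = 2.241 (for α = 0.025, two-sided)
z_β = 0.583 (for power = 0.72)
d = 0.75

n = 2 · ((2.241 + 0.583) / 0.75)²
n = 2 · (3.765)²
n ≈ 28.35
Round up to the next whole number: n = 29 per group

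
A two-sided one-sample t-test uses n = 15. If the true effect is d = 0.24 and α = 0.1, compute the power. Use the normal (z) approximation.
Power ≈ 0.24

Power calculation (one-sample t-test, normal approximation):
z_β = d · √n - z_{α/2}
z_β = 0.24 · √15 - 1.645
z_β = 0.24 · 3.873 - 1.645
z_β = -0.715

Power = Φ(z_β) = Φ(-0.715) ≈ 0.237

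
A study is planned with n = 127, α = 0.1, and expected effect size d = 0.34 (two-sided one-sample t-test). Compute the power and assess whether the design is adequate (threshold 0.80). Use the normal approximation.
Power ≈ 0.99; the study is adequately powered (power ≥ 0.80)

Power calculation (one-sample t-test, normal approximation):
z_β = d · √n - z_{α/2}
z_β = 0.34 · √127 - 1.645
z_β = 0.34 · 11.269 - 1.645
z_β = 2.187

Power = Φ(z_β) = Φ(2.187) ≈ 0.986

Effect size d = 0.34 is small by Cohen's convention (0.2/0.5/0.8).

Threshold: power ≥ 0.80 is conventionally adequate.
Power ≈ 0.99 → the study is adequately powered (power ≥ 0.80).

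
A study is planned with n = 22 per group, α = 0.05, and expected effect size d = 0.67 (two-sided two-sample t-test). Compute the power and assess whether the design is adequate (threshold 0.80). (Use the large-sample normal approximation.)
Power ≈ 0.60; the study is underpowered (power < 0.80)

Power calculation (two-sample t-test, normal approximation):
z_β = d · √(n/2) - z_{α/2}
z_β = 0.67 · √(22/2) - 1.960
z_β = 0.67 · 3.317 - 1.960
z_β = 0.262

Power = Φ(z_β) = Φ(0.262) ≈ 0.603

Effect size d = 0.67 is medium by Cohen's convention (0.2/0.5/0.8).

Threshold: power ≥ 0.80 is conventionally adequate.
Power ≈ 0.60 → the study is underpowered (power < 0.80).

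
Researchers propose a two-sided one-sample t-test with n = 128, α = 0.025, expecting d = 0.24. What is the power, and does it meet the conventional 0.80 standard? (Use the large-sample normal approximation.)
Power ≈ 0.68; the study is underpowered (power < 0.80)

Power calculation (one-sample t-test, normal approximation):
z_β = d · √n - z_{α/2}
z_β = 0.24 · √128 - 2.241
z_β = 0.24 · 11.314 - 2.241
z_β = 0.474

Power = Φ(z_β) = Φ(0.474) ≈ 0.682

Effect size d = 0.24 is small by Cohen's convention (0.2/0.5/0.8).

Threshold: power ≥ 0.80 is conventionally adequate.
Power ≈ 0.68 → the study is underpowered (power < 0.80).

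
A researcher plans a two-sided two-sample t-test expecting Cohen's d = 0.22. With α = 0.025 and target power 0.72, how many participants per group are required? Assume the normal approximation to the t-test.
n = 330 per group

Sample size formula (two-sample t-test, normal approximation):
n = 2 · ((z_{α/2} + z_β) / d)²

z_{α/2} = 2.241 (for α = 0.025, two-sided)
z_β = 0.583 (for power = 0.72)
d = 0.22

n = 2 · ((2.241 + 0.583) / 0.22)²
n = 2 · (12.836)²
n ≈ 329.53
Round up to the next whole number: n = 330 per group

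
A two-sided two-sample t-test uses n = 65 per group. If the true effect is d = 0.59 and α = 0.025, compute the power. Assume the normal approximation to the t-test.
Power ≈ 0.87

Power calculation (two-sample t-test, normal approximation):
z_β = d · √(n/2) - z_{α/2}
z_β = 0.59 · √(65/2) - 2.241
z_β = 0.59 · 5.701 - 2.241
z_β = 1.122

Power = Φ(z_β) = Φ(1.122) ≈ 0.869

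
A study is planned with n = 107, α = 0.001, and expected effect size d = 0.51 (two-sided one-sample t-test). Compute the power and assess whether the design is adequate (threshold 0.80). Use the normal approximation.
Power ≈ 0.98; the study is adequately powered (power ≥ 0.80)

Power calculation (one-sample t-test, normal approximation):
z_β = d · √n - z_{α/2}
z_β = 0.51 · √107 - 3.291
z_β = 0.51 · 10.344 - 3.291
z_β = 1.985

Power = Φ(z_β) = Φ(1.985) ≈ 0.976

Effect size d = 0.51 is medium by Cohen's convention (0.2/0.5/0.8).

Threshold: power ≥ 0.80 is conventionally adequate.
Power ≈ 0.98 → the study is adequately powered (power ≥ 0.80).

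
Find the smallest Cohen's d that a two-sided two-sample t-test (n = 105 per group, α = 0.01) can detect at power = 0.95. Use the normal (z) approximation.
d ≈ 0.58

Minimum detectable effect (two-sample t-test, normal approximation):
d = (z_{α/2} + z_β) / √(n/2)
d = (2.576 + 1.645) / √(105/2)
d = 4.221 / 7.246
d ≈ 0.58

By Cohen's convention (0.2 small / 0.5 medium / 0.8 large): medium effect.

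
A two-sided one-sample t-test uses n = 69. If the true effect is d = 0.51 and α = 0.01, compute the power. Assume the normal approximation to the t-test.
Power ≈ 0.95

Power calculation (one-sample t-test, normal approximation):
z_β = d · √n - z_{α/2}
z_β = 0.51 · √69 - 2.576
z_β = 0.51 · 8.307 - 2.576
z_β = 1.661

Power = Φ(z_β) = Φ(1.661) ≈ 0.952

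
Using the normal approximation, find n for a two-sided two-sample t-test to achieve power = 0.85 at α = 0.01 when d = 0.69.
n = 55 per group

Sample size formula (two-sample t-test, normal approximation):
n = 2 · ((z_{α/2} + z_β) / d)²

z_{α/2} = 2.576 (for α = 0.01, two-sided)
z_β = 1.036 (for power = 0.85)
d = 0.69

n = 2 · ((2.576 + 1.036) / 0.69)²
n = 2 · (5.235)²
n ≈ 54.81
Round up to the next whole number: n = 55 per group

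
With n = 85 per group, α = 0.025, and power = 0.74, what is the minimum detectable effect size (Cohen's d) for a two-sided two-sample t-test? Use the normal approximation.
d ≈ 0.44

Minimum detectable effect (two-sample t-test, normal approximation):
d = (z_{α/2} + z_β) / √(n/2)
d = (2.241 + 0.643) / √(85/2)
d = 2.885 / 6.519
d ≈ 0.44

By Cohen's convention (0.2 small / 0.5 medium / 0.8 large): small effect.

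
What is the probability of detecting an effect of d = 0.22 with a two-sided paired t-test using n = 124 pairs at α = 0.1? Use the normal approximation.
Power ≈ 0.79

Power calculation (paired t-test, normal approximation):
z_β = d · √n - z_{α/2}
z_β = 0.22 · √124 - 1.645
z_β = 0.22 · 11.136 - 1.645
z_β = 0.805

Power = Φ(z_β) = Φ(0.805) ≈ 0.790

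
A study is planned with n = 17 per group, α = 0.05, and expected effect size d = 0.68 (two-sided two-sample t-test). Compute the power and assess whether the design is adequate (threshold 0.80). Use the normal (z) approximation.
Power ≈ 0.51; the study is underpowered (power < 0.80)

Power calculation (two-sample t-test, normal approximation):
z_β = d · √(n/2) - z_{α/2}
z_β = 0.68 · √(17/2) - 1.960
z_β = 0.68 · 2.915 - 1.960
z_β = 0.023

Power = Φ(z_β) = Φ(0.023) ≈ 0.509

Effect size d = 0.68 is medium by Cohen's convention (0.2/0.5/0.8).

Threshold: power ≥ 0.80 is conventionally adequate.
Power ≈ 0.51 → the study is underpowered (power < 0.80).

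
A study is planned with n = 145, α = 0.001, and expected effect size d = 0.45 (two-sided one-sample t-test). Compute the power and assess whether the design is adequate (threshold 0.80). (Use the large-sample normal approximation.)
Power ≈ 0.98; the study is adequately powered (power ≥ 0.80)

Power calculation (one-sample t-test, normal approximation):
z_β = d · √n - z_{α/2}
z_β = 0.45 · √145 - 3.291
z_β = 0.45 · 12.042 - 3.291
z_β = 2.128

Power = Φ(z_β) = Φ(2.128) ≈ 0.983

Effect size d = 0.45 is small by Cohen's convention (0.2/0.5/0.8).

Threshold: power ≥ 0.80 is conventionally adequate.
Power ≈ 0.98 → the study is adequately powered (power ≥ 0.80).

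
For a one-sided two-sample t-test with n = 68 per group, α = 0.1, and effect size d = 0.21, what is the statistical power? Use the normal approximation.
Power ≈ 0.48

Power calculation (two-sample t-test, normal approximation):
z_β = d · √(n/2) - z_α
z_β = 0.21 · √(68/2) - 1.282
z_β = 0.21 · 5.831 - 1.282
z_β = -0.057

Power = Φ(z_β) = Φ(-0.057) ≈ 0.477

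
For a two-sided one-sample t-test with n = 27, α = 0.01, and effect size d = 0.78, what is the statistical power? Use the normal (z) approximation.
Power ≈ 0.93

Power calculation (one-sample t-test, normal approximation):
z_β = d · √n - z_{α/2}
z_β = 0.78 · √27 - 2.576
z_β = 0.78 · 5.196 - 2.576
z_β = 1.477

Power = Φ(z_β) = Φ(1.477) ≈ 0.930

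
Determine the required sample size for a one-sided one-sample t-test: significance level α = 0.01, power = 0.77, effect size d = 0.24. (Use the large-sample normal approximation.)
n = 164

Sample size formula (one-sample t-test, normal approximation):
n = ((z_α + z_β) / d)²

z_α = 2.326 (for α = 0.01, one-sided)
z_β = 0.739 (for power = 0.77)
d = 0.24

n = ((2.326 + 0.739) / 0.24)²
n = (12.771)²
n ≈ 163.10
Round up to the next whole number: n = 164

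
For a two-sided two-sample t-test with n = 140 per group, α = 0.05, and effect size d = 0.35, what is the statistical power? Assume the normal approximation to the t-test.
Power ≈ 0.83

Power calculation (two-sample t-test, normal approximation):
z_β = d · √(n/2) - z_{α/2}
z_β = 0.35 · √(140/2) - 1.960
z_β = 0.35 · 8.367 - 1.960
z_β = 0.968

Power = Φ(z_β) = Φ(0.968) ≈ 0.834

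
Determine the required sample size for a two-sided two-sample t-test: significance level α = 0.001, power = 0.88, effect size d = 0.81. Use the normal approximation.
n = 61 per group

Sample size formula (two-sample t-test, normal approximation):
n = 2 · ((z_{α/2} + z_β) / d)²

z_{α/2} = 3.291 (for α = 0.001, two-sided)
z_β = 1.175 (for power = 0.88)
d = 0.81

n = 2 · ((3.291 + 1.175) / 0.81)²
n = 2 · (5.514)²
n ≈ 60.81
Round up to the next whole number: n = 61 per group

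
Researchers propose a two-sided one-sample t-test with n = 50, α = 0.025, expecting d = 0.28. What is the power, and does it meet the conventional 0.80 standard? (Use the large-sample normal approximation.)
Power ≈ 0.40; the study is underpowered (power < 0.80)

Power calculation (one-sample t-test, normal approximation):
z_β = d · √n - z_{α/2}
z_β = 0.28 · √50 - 2.241
z_β = 0.28 · 7.071 - 2.241
z_β = -0.262

Power = Φ(z_β) = Φ(-0.262) ≈ 0.397

Effect size d = 0.28 is small by Cohen's convention (0.2/0.5/0.8).

Threshold: power ≥ 0.80 is conventionally adequate.
Power ≈ 0.40 → the study is underpowered (power < 0.80).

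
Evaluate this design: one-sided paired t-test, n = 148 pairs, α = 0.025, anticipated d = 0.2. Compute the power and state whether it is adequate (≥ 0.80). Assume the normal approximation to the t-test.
Power ≈ 0.68; the study is underpowered (power < 0.80)

Power calculation (paired t-test, normal approximation):
z_β = d · √n - z_α
z_β = 0.2 · √148 - 1.960
z_β = 0.2 · 12.166 - 1.960
z_β = 0.473

Power = Φ(z_β) = Φ(0.473) ≈ 0.682

Effect size d = 0.2 is small by Cohen's convention (0.2/0.5/0.8).

Threshold: power ≥ 0.80 is conventionally adequate.
Power ≈ 0.68 → the study is underpowered (power < 0.80).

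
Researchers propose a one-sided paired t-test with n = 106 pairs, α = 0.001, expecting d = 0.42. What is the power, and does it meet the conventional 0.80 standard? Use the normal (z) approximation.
Power ≈ 0.89; the study is adequately powered (power ≥ 0.80)

Power calculation (paired t-test, normal approximation):
z_β = d · √n - z_α
z_β = 0.42 · √106 - 3.090
z_β = 0.42 · 10.296 - 3.090
z_β = 1.234

Power = Φ(z_β) = Φ(1.234) ≈ 0.891

Effect size d = 0.42 is small by Cohen's convention (0.2/0.5/0.8).

Threshold: power ≥ 0.80 is conventionally adequate.
Power ≈ 0.89 → the study is adequately powered (power ≥ 0.80).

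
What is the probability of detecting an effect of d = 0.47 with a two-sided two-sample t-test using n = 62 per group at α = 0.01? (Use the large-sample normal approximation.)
Power ≈ 0.52

Power calculation (two-sample t-test, normal approximation):
z_β = d · √(n/2) - z_{α/2}
z_β = 0.47 · √(62/2) - 2.576
z_β = 0.47 · 5.568 - 2.576
z_β = 0.041

Power = Φ(z_β) = Φ(0.041) ≈ 0.516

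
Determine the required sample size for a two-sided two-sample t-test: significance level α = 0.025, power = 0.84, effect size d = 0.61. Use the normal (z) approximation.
n = 57 per group

Sample size formula (two-sample t-test, normal approximation):
n = 2 · ((z_{α/2} + z_β) / d)²

z_{α/2} = 2.241 (for α = 0.025, two-sided)
z_β = 0.994 (for power = 0.84)
d = 0.61

n = 2 · ((2.241 + 0.994) / 0.61)²
n = 2 · (5.303)²
n ≈ 56.24
Round up to the next whole number: n = 57 per group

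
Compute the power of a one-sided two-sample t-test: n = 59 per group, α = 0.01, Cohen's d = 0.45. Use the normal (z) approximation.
Power ≈ 0.55

Power calculation (two-sample t-test, normal approximation):
z_β = d · √(n/2) - z_α
z_β = 0.45 · √(59/2) - 2.326
z_β = 0.45 · 5.431 - 2.326
z_β = 0.118

Power = Φ(z_β) = Φ(0.118) ≈ 0.547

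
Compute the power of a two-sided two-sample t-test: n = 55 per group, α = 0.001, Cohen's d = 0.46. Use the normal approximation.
Power ≈ 0.19

Power calculation (two-sample t-test, normal approximation):
z_β = d · √(n/2) - z_{α/2}
z_β = 0.46 · √(55/2) - 3.291
z_β = 0.46 · 5.244 - 3.291
z_β = -0.878

Power = Φ(z_β) = Φ(-0.878) ≈ 0.190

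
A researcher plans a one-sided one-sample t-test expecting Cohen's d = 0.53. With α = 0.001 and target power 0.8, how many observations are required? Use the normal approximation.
n = 56

Sample size formula (one-sample t-test, normal approximation):
n = ((z_α + z_β) / d)²

z_α = 3.090 (for α = 0.001, one-sided)
z_β = 0.842 (for power = 0.8)
d = 0.53

n = ((3.090 + 0.842) / 0.53)²
n = (7.419)²
n ≈ 55.04
Round up to the next whole number: n = 56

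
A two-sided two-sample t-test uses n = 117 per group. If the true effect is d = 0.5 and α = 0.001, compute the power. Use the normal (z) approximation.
Power ≈ 0.70

Power calculation (two-sample t-test, normal approximation):
z_β = d · √(n/2) - z_{α/2}
z_β = 0.5 · √(117/2) - 3.291
z_β = 0.5 · 7.649 - 3.291
z_β = 0.534

Power = Φ(z_β) = Φ(0.534) ≈ 0.703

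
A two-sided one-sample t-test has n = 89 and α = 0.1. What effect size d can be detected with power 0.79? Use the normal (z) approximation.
d ≈ 0.26

Minimum detectable effect (one-sample t-test, normal approximation):
d = (z_{α/2} + z_β) / √n
d = (1.645 + 0.806) / √89
d = 2.451 / 9.434
d ≈ 0.26

By Cohen's convention (0.2 small / 0.5 medium / 0.8 large): small effect.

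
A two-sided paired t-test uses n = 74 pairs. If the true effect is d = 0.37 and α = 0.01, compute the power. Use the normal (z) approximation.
Power ≈ 0.73

Power calculation (paired t-test, normal approximation):
z_β = d · √n - z_{α/2}
z_β = 0.37 · √74 - 2.576
z_β = 0.37 · 8.602 - 2.576
z_β = 0.607

Power = Φ(z_β) = Φ(0.607) ≈ 0.728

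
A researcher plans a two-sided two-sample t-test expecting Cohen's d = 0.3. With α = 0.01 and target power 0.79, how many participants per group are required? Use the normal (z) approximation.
n = 255 per group

Sample size formula (two-sample t-test, normal approximation):
n = 2 · ((z_{α/2} + z_β) / d)²

z_{α/2} = 2.576 (for α = 0.01, two-sided)
z_β = 0.806 (for power = 0.79)
d = 0.3

n = 2 · ((2.576 + 0.806) / 0.3)²
n = 2 · (11.273)²
n ≈ 254.16
Round up to the next whole number: n = 255 per group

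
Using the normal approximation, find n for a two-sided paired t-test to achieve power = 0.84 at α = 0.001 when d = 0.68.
n = 40 pairs

Sample size formula (paired t-test, normal approximation):
n = ((z_{α/2} + z_β) / d)²

z_{α/2} = 3.291 (for α = 0.001, two-sided)
z_β = 0.994 (for power = 0.84)
d = 0.68

n = ((3.291 + 0.994) / 0.68)²
n = (6.301)²
n ≈ 39.70
Round up to the next whole number: n = 40 pairs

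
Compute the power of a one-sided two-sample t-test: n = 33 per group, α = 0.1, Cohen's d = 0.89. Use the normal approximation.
Power ≈ 0.99

Power calculation (two-sample t-test, normal approximation):
z_β = d · √(n/2) - z_α
z_β = 0.89 · √(33/2) - 1.282
z_β = 0.89 · 4.062 - 1.282
z_β = 2.334

Power = Φ(z_β) = Φ(2.334) ≈ 0.990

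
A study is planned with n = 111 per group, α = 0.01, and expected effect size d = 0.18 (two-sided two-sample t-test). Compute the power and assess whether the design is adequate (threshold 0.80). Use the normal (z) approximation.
Power ≈ 0.11; the study is underpowered (power < 0.80)

Power calculation (two-sample t-test, normal approximation):
z_β = d · √(n/2) - z_{α/2}
z_β = 0.18 · √(111/2) - 2.576
z_β = 0.18 · 7.450 - 2.576
z_β = -1.235

Power = Φ(z_β) = Φ(-1.235) ≈ 0.108

Effect size d = 0.18 is very small by Cohen's convention (0.2/0.5/0.8).

Threshold: power ≥ 0.80 is conventionally adequate.
Power ≈ 0.11 → the study is underpowered (power < 0.80).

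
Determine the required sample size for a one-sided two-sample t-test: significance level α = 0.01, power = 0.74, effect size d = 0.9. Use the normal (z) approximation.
n = 22 per group

Sample size formula (two-sample t-test, normal approximation):
n = 2 · ((z_α + z_β) / d)²

z_α = 2.326 (for α = 0.01, one-sided)
z_β = 0.643 (for power = 0.74)
d = 0.9

n = 2 · ((2.326 + 0.643) / 0.9)²
n = 2 · (3.299)²
n ≈ 21.77
Round up to the next whole number: n = 22 per group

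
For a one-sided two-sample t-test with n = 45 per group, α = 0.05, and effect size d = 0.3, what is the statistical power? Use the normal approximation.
Power ≈ 0.41

Power calculation (two-sample t-test, normal approximation):
z_β = d · √(n/2) - z_α
z_β = 0.3 · √(45/2) - 1.645
z_β = 0.3 · 4.743 - 1.645
z_β = -0.222

Power = Φ(z_β) = Φ(-0.222) ≈ 0.412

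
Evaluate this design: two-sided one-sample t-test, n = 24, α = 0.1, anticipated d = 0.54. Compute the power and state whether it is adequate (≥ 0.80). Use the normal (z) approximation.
Power ≈ 0.84; the study is adequately powered (power ≥ 0.80)

Power calculation (one-sample t-test, normal approximation):
z_β = d · √n - z_{α/2}
z_β = 0.54 · √24 - 1.645
z_β = 0.54 · 4.899 - 1.645
z_β = 1.001

Power = Φ(z_β) = Φ(1.001) ≈ 0.841

Effect size d = 0.54 is medium by Cohen's convention (0.2/0.5/0.8).

Threshold: power ≥ 0.80 is conventionally adequate.
Power ≈ 0.84 → the study is adequately powered (power ≥ 0.80).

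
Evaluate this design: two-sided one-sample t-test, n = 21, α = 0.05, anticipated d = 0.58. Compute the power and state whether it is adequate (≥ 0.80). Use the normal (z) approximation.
Power ≈ 0.76; the study is underpowered (power < 0.80)

Power calculation (one-sample t-test, normal approximation):
z_β = d · √n - z_{α/2}
z_β = 0.58 · √21 - 1.960
z_β = 0.58 · 4.583 - 1.960
z_β = 0.698

Power = Φ(z_β) = Φ(0.698) ≈ 0.757

Effect size d = 0.58 is medium by Cohen's convention (0.2/0.5/0.8).

Threshold: power ≥ 0.80 is conventionally adequate.
Power ≈ 0.76 → the study is underpowered (power < 0.80).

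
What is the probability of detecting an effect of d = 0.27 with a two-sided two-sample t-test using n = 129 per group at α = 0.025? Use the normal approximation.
Power ≈ 0.47

Power calculation (two-sample t-test, normal approximation):
z_β = d · √(n/2) - z_{α/2}
z_β = 0.27 · √(129/2) - 2.241
z_β = 0.27 · 8.031 - 2.241
z_β = -0.073

Power = Φ(z_β) = Φ(-0.073) ≈ 0.471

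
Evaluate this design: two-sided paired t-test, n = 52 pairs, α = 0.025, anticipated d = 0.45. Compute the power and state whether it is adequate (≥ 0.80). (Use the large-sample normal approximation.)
Power ≈ 0.84; the study is adequately powered (power ≥ 0.80)

Power calculation (paired t-test, normal approximation):
z_β = d · √n - z_{α/2}
z_β = 0.45 · √52 - 2.241
z_β = 0.45 · 7.211 - 2.241
z_β = 1.004

Power = Φ(z_β) = Φ(1.004) ≈ 0.842

Effect size d = 0.45 is small by Cohen's convention (0.2/0.5/0.8).

Threshold: power ≥ 0.80 is conventionally adequate.
Power ≈ 0.84 → the study is adequately powered (power ≥ 0.80).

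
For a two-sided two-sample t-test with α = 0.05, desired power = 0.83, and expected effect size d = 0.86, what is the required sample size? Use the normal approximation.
n = 23 per group

Sample size formula (two-sample t-test, normal approximation):
n = 2 · ((z_{α/2} + z_β) / d)²

z_{α/2} = 1.960 (for α = 0.05, two-sided)
z_β = 0.954 (for power = 0.83)
d = 0.86

n = 2 · ((1.960 + 0.954) / 0.86)²
n = 2 · (3.388)²
n ≈ 22.96
Round up to the next whole number: n = 23 per group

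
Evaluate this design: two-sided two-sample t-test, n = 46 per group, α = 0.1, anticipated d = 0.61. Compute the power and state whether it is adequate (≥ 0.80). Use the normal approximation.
Power ≈ 0.90; the study is adequately powered (power ≥ 0.80)

Power calculation (two-sample t-test, normal approximation):
z_β = d · √(n/2) - z_{α/2}
z_β = 0.61 · √(46/2) - 1.645
z_β = 0.61 · 4.796 - 1.645
z_β = 1.281

Power = Φ(z_β) = Φ(1.281) ≈ 0.900

Effect size d = 0.61 is medium by Cohen's convention (0.2/0.5/0.8).

Threshold: power ≥ 0.80 is conventionally adequate.
Power ≈ 0.90 → the study is adequately powered (power ≥ 0.80).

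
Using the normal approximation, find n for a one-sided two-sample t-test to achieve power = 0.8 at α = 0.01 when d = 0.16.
n = 785 per group

Sample size formula (two-sample t-test, normal approximation):
n = 2 · ((z_α + z_β) / d)²

z_α = 2.326 (for α = 0.01, one-sided)
z_β = 0.842 (for power = 0.8)
d = 0.16

n = 2 · ((2.326 + 0.842) / 0.16)²
n = 2 · (19.800)²
n ≈ 784.08
Round up to the next whole number: n = 785 per group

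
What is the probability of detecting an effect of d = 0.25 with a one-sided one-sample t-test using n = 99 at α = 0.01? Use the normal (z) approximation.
Power ≈ 0.56

Power calculation (one-sample t-test, normal approximation):
z_β = d · √n - z_α
z_β = 0.25 · √99 - 2.326
z_β = 0.25 · 9.950 - 2.326
z_β = 0.161

Power = Φ(z_β) = Φ(0.161) ≈ 0.564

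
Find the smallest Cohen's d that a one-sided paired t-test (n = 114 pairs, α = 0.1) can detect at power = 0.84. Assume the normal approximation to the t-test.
d ≈ 0.21

Minimum detectable effect (paired t-test, normal approximation):
d = (z_α + z_β) / √n
d = (1.282 + 0.994) / √114
d = 2.276 / 10.677
d ≈ 0.21

By Cohen's convention (0.2 small / 0.5 medium / 0.8 large): small effect.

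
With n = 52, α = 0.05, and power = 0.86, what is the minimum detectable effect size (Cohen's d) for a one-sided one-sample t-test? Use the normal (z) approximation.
d ≈ 0.38

Minimum detectable effect (one-sample t-test, normal approximation):
d = (z_α + z_β) / √n
d = (1.645 + 1.080) / √52
d = 2.725 / 7.211
d ≈ 0.38

By Cohen's convention (0.2 small / 0.5 medium / 0.8 large): small effect.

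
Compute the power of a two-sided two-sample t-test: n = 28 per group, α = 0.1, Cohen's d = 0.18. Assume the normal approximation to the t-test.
Power ≈ 0.17

Power calculation (two-sample t-test, normal approximation):
z_β = d · √(n/2) - z_{α/2}
z_β = 0.18 · √(28/2) - 1.645
z_β = 0.18 · 3.742 - 1.645
z_β = -0.971

Power = Φ(z_β) = Φ(-0.971) ≈ 0.166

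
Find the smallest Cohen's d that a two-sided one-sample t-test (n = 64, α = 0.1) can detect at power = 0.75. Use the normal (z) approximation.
d ≈ 0.29

Minimum detectable effect (one-sample t-test, normal approximation):
d = (z_{α/2} + z_β) / √n
d = (1.645 + 0.674) / √64
d = 2.319 / 8.000
d ≈ 0.29

By Cohen's convention (0.2 small / 0.5 medium / 0.8 large): small effect.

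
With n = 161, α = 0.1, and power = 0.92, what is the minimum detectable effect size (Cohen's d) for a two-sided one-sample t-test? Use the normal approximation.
d ≈ 0.24

Minimum detectable effect (one-sample t-test, normal approximation):
d = (z_{α/2} + z_β) / √n
d = (1.645 + 1.405) / √161
d = 3.050 / 12.689
d ≈ 0.24

By Cohen's convention (0.2 small / 0.5 medium / 0.8 large): small effect.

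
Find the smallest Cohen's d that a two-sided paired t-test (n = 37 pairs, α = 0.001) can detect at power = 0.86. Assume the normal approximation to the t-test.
d ≈ 0.72

Minimum detectable effect (paired t-test, normal approximation):
d = (z_{α/2} + z_β) / √n
d = (3.291 + 1.080) / √37
d = 4.371 / 6.083
d ≈ 0.72

By Cohen's convention (0.2 small / 0.5 medium / 0.8 large): medium effect.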